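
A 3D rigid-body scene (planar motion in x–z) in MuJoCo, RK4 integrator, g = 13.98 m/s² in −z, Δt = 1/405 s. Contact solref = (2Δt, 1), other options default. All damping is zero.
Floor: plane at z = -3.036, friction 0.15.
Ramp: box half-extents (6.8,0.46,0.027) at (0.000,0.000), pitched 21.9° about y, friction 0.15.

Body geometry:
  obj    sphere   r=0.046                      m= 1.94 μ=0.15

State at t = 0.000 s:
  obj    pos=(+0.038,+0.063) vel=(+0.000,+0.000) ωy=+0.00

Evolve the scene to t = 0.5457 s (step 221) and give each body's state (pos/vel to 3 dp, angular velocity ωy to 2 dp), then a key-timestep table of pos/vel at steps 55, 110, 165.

State at t = 0.5457 s:
  obj    pos=(+0.553,-0.144) vel=(+1.886,-0.758) ωy=+44.17

Key-timestep trajectory:
   step    t(s)  obj.x    obj.z    obj.vx   obj.vz 
     55  0.1358   +0.070  +0.051  +0.469  -0.189
    110  0.2716   +0.166  +0.012  +0.939  -0.377
    165  0.4074   +0.325  -0.052  +1.408  -0.566


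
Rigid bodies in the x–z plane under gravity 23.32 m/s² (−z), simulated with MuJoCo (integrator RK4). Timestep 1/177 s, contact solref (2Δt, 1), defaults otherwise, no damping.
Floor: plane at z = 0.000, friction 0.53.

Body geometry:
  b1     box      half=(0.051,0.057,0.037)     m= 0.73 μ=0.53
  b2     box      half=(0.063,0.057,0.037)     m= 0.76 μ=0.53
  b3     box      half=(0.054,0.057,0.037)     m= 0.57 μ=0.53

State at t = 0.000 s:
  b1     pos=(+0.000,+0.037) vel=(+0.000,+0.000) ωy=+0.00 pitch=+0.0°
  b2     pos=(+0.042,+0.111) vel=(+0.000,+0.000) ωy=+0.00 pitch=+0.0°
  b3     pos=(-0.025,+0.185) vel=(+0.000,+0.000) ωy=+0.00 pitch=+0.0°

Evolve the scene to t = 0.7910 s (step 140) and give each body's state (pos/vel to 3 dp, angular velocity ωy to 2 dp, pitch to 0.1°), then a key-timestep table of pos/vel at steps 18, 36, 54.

State at t = 0.7910 s:
  b1     pos=(+0.000,+0.037) vel=(+0.000,+0.000) ωy=+0.00 pitch=+0.0°
  b2     pos=(+0.042,+0.111) vel=(+0.000,+0.000) ωy=+0.00 pitch=+0.1°
  b3     pos=(-0.153,+0.037) vel=(+0.000,+0.000) ωy=+0.00 pitch=+180.0°

Key-timestep trajectory:
   step    t(s)  b1.x    b1.z    b1.vx   b1.vz   b2.x    b2.z    b2.vx   b2.vz   b3.x    b3.z    b3.vx   b3.vz 
     18  0.1017   +0.000  +0.037  +0.001  +0.000   +0.042  +0.111  +0.001  +0.000   -0.033  +0.183  -0.191  -0.070
     36  0.2034   +0.000  +0.037  +0.003  +0.000   +0.042  +0.111  +0.002  +0.000   -0.068  +0.132  -0.495  -1.203
     54  0.3051   +0.000  +0.037  +0.000  +0.000   +0.042  +0.111  +0.000  +0.000   -0.155  +0.029  -0.145  +0.125


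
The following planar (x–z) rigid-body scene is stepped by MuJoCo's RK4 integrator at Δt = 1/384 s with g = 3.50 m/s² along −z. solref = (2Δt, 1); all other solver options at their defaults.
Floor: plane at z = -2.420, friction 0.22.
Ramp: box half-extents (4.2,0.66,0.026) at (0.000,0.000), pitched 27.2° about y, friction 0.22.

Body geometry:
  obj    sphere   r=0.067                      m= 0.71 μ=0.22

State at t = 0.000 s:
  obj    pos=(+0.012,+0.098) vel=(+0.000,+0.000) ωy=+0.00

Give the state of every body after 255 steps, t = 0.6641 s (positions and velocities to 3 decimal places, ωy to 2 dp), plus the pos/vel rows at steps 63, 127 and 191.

State at t = 0.6641 s:
  obj    pos=(+0.236,-0.017) vel=(+0.675,-0.347) ωy=+11.32

Key-timestep trajectory:
   step    t(s)  obj.x    obj.z    obj.vx   obj.vz 
     63  0.1641   +0.026  +0.091  +0.167  -0.086
    127  0.3307   +0.068  +0.070  +0.336  -0.173
    191  0.4974   +0.138  +0.034  +0.506  -0.260


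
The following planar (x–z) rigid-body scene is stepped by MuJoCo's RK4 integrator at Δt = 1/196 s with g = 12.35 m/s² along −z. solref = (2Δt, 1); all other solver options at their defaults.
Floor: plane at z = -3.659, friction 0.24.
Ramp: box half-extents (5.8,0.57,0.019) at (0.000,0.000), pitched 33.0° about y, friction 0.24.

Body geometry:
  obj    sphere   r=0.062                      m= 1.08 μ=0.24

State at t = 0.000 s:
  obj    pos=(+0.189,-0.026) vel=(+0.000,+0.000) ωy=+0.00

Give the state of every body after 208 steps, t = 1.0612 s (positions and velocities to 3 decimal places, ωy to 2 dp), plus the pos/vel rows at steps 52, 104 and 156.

State at t = 1.0612 s:
  obj    pos=(+2.458,-1.500) vel=(+4.276,-2.777) ωy=+82.21

Key-timestep trajectory:
   step    t(s)  obj.x    obj.z    obj.vx   obj.vz 
     52  0.2653   +0.331  -0.118  +1.069  -0.694
    104  0.5306   +0.756  -0.395  +2.138  -1.389
    156  0.7959   +1.466  -0.855  +3.207  -2.083


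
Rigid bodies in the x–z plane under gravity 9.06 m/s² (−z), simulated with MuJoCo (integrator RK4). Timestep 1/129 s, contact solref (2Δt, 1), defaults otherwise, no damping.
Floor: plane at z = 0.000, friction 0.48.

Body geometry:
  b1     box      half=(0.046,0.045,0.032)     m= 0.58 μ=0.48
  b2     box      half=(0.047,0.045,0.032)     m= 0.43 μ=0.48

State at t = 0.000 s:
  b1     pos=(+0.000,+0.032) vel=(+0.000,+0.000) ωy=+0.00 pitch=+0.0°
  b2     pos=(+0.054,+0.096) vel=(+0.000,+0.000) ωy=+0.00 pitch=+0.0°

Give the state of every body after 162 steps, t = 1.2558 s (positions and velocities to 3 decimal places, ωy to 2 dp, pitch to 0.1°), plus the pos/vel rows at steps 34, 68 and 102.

State at t = 1.2558 s:
  b1     pos=(+0.000,+0.032) vel=(+0.000,+0.000) ωy=+0.00 pitch=+0.0°
  b2     pos=(+0.098,+0.047) vel=(+0.000,+0.000) ωy=+0.00 pitch=+90.0°

Key-timestep trajectory:
   step    t(s)  b1.x    b1.z    b1.vx   b1.vz   b2.x    b2.z    b2.vx   b2.vz 
     34  0.2636   +0.000  +0.032  +0.000  +0.000   +0.100  +0.045  +0.366  +0.037
     68  0.5271   +0.000  +0.032  +0.000  +0.000   +0.127  +0.057  +0.000  +0.000
    102  0.7907   +0.000  +0.032  +0.000  +0.000   +0.100  +0.048  -0.298  -0.184


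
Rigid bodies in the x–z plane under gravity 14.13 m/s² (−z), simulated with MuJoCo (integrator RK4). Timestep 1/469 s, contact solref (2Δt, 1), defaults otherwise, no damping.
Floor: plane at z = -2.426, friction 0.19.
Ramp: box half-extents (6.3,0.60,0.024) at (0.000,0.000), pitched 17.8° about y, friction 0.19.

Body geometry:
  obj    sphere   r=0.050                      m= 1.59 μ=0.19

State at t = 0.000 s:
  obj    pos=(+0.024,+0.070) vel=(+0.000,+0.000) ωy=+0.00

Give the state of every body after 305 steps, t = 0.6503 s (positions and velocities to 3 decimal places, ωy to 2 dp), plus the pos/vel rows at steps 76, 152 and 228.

State at t = 0.6503 s:
  obj    pos=(+0.645,-0.129) vel=(+1.910,-0.613) ωy=+40.13

Key-timestep trajectory:
   step    t(s)  obj.x    obj.z    obj.vx   obj.vz 
     76  0.1620   +0.063  +0.058  +0.476  -0.153
    152  0.3241   +0.178  +0.020  +0.952  -0.306
    228  0.4861   +0.371  -0.041  +1.428  -0.459


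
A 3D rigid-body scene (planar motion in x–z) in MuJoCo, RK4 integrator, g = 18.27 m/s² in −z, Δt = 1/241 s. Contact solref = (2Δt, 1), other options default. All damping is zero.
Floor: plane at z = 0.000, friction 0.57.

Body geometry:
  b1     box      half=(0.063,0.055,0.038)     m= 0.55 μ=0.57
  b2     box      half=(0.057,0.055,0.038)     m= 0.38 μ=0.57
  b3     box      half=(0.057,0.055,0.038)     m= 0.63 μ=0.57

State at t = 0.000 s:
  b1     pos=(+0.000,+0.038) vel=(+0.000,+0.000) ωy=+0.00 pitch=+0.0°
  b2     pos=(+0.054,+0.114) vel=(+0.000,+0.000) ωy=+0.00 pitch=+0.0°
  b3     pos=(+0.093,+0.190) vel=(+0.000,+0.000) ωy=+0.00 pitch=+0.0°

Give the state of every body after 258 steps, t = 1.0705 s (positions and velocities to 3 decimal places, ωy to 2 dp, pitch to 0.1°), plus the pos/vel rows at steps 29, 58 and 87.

State at t = 1.0705 s:
  b1     pos=(+0.000,+0.038) vel=(+0.000,+0.000) ωy=+0.00 pitch=+0.0°
  b2     pos=(+0.111,+0.057) vel=(+0.000,+0.000) ωy=+0.00 pitch=+90.0°
  b3     pos=(+0.318,+0.038) vel=(+0.000,+0.000) ωy=+0.00 pitch=+180.0°

Key-timestep trajectory:
   step    t(s)  b1.x    b1.z    b1.vx   b1.vz   b2.x    b2.z    b2.vx   b2.vz   b3.x    b3.z    b3.vx   b3.vz 
     29  0.1203   +0.000  +0.038  -0.001  +0.000   +0.062  +0.115  +0.163  +0.003   +0.118  +0.180  +0.450  -0.242
     58  0.2407   +0.000  +0.038  +0.000  +0.000   +0.101  +0.086  +0.419  -0.909   +0.196  +0.071  +0.712  -1.885
     87  0.3610   +0.000  +0.038  +0.000  +0.000   +0.111  +0.057  +0.000  +0.000   +0.283  +0.063  +0.693  -0.270


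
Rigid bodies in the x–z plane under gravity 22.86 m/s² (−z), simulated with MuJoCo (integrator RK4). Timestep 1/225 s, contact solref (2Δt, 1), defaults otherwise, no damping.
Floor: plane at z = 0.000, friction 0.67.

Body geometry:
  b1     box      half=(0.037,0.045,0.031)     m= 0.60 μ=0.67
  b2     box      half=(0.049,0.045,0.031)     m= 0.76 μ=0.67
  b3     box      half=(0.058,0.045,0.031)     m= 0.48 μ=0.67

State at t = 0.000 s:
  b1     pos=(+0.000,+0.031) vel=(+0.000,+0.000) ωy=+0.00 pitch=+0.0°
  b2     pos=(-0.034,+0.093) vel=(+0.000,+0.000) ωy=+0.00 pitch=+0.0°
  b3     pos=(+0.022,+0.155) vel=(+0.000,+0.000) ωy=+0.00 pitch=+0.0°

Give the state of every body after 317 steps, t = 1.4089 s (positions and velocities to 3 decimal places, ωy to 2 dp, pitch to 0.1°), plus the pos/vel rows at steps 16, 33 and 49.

State at t = 1.4089 s:
  b1     pos=(+0.000,+0.031) vel=(+0.000,+0.000) ωy=+0.00 pitch=+0.0°
  b2     pos=(-0.034,+0.093) vel=(+0.000,+0.000) ωy=+0.00 pitch=-0.2°
  b3     pos=(+0.089,+0.058) vel=(+0.000,+0.000) ωy=+0.00 pitch=+90.0°

Key-timestep trajectory:
   step    t(s)  b1.x    b1.z    b1.vx   b1.vz   b2.x    b2.z    b2.vx   b2.vz   b3.x    b3.z    b3.vx   b3.vz 
     16  0.0711   +0.000  +0.031  +0.000  +0.000   -0.034  +0.093  -0.001  +0.000   +0.028  +0.153  +0.170  -0.071
     33  0.1467   +0.000  +0.031  +0.000  +0.000   -0.034  +0.093  +0.000  +0.000   +0.048  +0.129  +0.335  -0.814
     49  0.2178   +0.000  +0.031  +0.000  +0.000   -0.034  +0.093  +0.000  +0.000   +0.091  +0.054  -0.002  -0.001


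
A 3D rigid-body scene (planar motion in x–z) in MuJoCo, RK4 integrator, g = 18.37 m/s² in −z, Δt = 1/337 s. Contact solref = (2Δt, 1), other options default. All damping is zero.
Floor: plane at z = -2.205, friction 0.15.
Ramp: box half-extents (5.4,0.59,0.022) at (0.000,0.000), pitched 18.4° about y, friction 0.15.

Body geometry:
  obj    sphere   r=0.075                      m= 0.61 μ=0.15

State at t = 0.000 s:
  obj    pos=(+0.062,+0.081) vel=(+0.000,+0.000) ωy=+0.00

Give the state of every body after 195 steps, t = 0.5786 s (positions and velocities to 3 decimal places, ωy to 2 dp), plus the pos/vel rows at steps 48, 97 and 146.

State at t = 0.5786 s:
  obj    pos=(+0.720,-0.137) vel=(+2.274,-0.757) ωy=+31.95

Key-timestep trajectory:
   step    t(s)  obj.x    obj.z    obj.vx   obj.vz 
     48  0.1424   +0.102  +0.068  +0.560  -0.186
     97  0.2878   +0.225  +0.027  +1.131  -0.376
    146  0.4332   +0.431  -0.041  +1.703  -0.566


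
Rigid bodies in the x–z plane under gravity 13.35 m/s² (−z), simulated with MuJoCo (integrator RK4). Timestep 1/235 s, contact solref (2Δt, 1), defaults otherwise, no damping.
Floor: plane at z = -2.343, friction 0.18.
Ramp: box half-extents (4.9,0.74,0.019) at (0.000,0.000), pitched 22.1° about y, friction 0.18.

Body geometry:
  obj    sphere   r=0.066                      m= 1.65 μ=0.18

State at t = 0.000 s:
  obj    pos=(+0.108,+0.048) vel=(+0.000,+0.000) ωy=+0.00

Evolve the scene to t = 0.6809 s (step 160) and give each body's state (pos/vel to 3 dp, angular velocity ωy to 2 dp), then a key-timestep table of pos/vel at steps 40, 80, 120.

State at t = 0.6809 s:
  obj    pos=(+0.879,-0.265) vel=(+2.263,-0.919) ωy=+37.00

Key-timestep trajectory:
   step    t(s)  obj.x    obj.z    obj.vx   obj.vz 
     40  0.1702   +0.156  +0.028  +0.566  -0.230
     80  0.3404   +0.301  -0.030  +1.132  -0.460
    120  0.5106   +0.541  -0.128  +1.698  -0.689


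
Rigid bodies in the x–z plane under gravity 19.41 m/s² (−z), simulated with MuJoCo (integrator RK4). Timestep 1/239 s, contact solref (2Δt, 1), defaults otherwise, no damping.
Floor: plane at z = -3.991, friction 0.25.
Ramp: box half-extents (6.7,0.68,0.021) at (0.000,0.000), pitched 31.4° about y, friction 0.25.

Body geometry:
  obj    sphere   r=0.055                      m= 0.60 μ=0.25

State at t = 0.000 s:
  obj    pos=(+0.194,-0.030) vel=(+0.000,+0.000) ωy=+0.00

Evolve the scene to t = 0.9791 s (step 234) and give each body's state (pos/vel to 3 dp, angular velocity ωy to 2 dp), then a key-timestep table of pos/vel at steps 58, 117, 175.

State at t = 0.9791 s:
  obj    pos=(+3.150,-1.834) vel=(+6.037,-3.685) ωy=+128.56

Key-timestep trajectory:
   step    t(s)  obj.x    obj.z    obj.vx   obj.vz 
     58  0.2427   +0.376  -0.140  +1.497  -0.914
    117  0.4895   +0.933  -0.481  +3.019  -1.843
    175  0.7322   +1.847  -1.039  +4.515  -2.756


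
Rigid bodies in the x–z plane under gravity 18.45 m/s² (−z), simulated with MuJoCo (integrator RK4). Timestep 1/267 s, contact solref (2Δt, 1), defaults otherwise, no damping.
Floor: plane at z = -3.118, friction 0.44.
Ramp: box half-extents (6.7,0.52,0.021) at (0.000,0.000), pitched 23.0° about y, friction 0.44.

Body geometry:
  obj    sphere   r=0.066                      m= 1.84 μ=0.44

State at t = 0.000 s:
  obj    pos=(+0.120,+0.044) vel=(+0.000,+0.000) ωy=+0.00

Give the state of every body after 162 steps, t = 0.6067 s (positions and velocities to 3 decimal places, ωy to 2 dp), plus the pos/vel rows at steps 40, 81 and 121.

State at t = 0.6067 s:
  obj    pos=(+0.992,-0.327) vel=(+2.876,-1.221) ωy=+47.33

Key-timestep trajectory:
   step    t(s)  obj.x    obj.z    obj.vx   obj.vz 
     40  0.1498   +0.173  +0.021  +0.710  -0.301
     81  0.3034   +0.338  -0.049  +1.438  -0.610
    121  0.4532   +0.607  -0.163  +2.148  -0.912


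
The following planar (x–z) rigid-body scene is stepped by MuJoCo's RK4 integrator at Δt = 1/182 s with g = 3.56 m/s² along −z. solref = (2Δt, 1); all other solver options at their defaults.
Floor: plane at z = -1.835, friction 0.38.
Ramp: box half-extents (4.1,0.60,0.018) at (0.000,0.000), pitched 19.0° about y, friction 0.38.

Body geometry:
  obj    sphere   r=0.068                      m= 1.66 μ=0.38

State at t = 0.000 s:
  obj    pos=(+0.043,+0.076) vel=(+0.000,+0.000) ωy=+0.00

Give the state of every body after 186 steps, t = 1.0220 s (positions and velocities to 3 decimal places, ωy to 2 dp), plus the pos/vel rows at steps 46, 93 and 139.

State at t = 1.0220 s:
  obj    pos=(+0.452,-0.065) vel=(+0.800,-0.275) ωy=+12.44

Key-timestep trajectory:
   step    t(s)  obj.x    obj.z    obj.vx   obj.vz 
     46  0.2527   +0.068  +0.068  +0.198  -0.068
     93  0.5110   +0.145  +0.041  +0.400  -0.138
    139  0.7637   +0.271  -0.002  +0.598  -0.206


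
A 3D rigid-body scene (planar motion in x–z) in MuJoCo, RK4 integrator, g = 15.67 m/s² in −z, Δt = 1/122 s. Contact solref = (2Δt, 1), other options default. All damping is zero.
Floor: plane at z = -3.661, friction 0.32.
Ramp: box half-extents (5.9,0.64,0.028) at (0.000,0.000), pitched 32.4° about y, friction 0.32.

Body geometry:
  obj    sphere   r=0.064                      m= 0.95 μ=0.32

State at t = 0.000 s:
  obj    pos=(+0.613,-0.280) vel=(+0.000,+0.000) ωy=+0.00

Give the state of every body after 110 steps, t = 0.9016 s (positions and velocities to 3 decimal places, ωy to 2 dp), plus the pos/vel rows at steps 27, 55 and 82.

State at t = 0.9016 s:
  obj    pos=(+2.672,-1.587) vel=(+4.566,-2.898) ωy=+84.46

Key-timestep trajectory:
   step    t(s)  obj.x    obj.z    obj.vx   obj.vz 
     27  0.2213   +0.737  -0.359  +1.121  -0.711
     55  0.4508   +1.128  -0.607  +2.283  -1.449
     82  0.6721   +1.757  -1.006  +3.404  -2.160


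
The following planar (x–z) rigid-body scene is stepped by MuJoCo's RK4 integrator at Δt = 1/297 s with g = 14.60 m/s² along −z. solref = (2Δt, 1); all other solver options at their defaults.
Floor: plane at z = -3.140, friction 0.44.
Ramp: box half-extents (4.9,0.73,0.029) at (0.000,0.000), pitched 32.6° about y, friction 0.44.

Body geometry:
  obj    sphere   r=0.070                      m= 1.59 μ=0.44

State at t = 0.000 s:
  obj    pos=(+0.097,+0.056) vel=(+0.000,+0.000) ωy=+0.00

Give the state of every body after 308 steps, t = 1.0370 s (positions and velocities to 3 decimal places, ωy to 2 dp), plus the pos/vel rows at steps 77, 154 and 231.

State at t = 1.0370 s:
  obj    pos=(+2.642,-1.572) vel=(+4.909,-3.139) ωy=+83.23

Key-timestep trajectory:
   step    t(s)  obj.x    obj.z    obj.vx   obj.vz 
     77  0.2593   +0.256  -0.046  +1.227  -0.785
    154  0.5185   +0.733  -0.351  +2.454  -1.570
    231  0.7778   +1.529  -0.860  +3.682  -2.354


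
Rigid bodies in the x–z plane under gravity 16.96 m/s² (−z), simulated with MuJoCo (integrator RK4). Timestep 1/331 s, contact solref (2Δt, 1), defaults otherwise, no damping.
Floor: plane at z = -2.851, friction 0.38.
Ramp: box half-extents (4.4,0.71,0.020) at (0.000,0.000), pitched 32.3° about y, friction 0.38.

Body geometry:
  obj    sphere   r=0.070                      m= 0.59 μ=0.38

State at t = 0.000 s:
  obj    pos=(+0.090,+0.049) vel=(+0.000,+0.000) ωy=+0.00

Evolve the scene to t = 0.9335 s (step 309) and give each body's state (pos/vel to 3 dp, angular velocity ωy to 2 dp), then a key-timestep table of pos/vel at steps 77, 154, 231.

State at t = 0.9335 s:
  obj    pos=(+2.475,-1.458) vel=(+5.108,-3.229) ωy=+86.32

Key-timestep trajectory:
   step    t(s)  obj.x    obj.z    obj.vx   obj.vz 
     77  0.2326   +0.238  -0.044  +1.273  -0.805
    154  0.4653   +0.683  -0.325  +2.546  -1.609
    231  0.6979   +1.423  -0.793  +3.819  -2.414


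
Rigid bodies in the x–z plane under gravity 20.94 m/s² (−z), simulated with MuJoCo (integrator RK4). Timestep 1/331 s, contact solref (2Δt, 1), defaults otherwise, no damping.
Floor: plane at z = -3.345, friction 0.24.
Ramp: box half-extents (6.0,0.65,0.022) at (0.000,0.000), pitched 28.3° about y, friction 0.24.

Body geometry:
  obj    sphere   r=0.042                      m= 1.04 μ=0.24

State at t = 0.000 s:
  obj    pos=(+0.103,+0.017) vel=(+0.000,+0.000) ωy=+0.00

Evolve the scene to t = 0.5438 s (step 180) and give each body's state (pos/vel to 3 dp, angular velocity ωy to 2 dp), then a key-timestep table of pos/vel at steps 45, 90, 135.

State at t = 0.5438 s:
  obj    pos=(+1.026,-0.480) vel=(+3.395,-1.828) ωy=+91.79

Key-timestep trajectory:
   step    t(s)  obj.x    obj.z    obj.vx   obj.vz 
     45  0.1360   +0.161  -0.014  +0.849  -0.457
     90  0.2719   +0.334  -0.107  +1.698  -0.914
    135  0.4079   +0.622  -0.262  +2.547  -1.371


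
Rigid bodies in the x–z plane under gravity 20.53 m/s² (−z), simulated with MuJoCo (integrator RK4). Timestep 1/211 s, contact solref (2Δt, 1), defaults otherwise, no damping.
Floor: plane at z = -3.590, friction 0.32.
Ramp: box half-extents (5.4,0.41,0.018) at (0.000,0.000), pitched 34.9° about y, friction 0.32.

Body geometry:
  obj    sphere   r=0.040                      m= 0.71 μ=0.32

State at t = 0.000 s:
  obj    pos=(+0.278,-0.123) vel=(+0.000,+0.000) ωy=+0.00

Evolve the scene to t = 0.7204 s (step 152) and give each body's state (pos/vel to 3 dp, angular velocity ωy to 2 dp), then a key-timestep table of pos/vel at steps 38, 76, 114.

State at t = 0.7204 s:
  obj    pos=(+2.064,-1.369) vel=(+4.957,-3.458) ωy=+151.06

Key-timestep trajectory:
   step    t(s)  obj.x    obj.z    obj.vx   obj.vz 
     38  0.1801   +0.390  -0.201  +1.240  -0.865
     76  0.3602   +0.724  -0.435  +2.479  -1.729
    114  0.5403   +1.282  -0.824  +3.718  -2.594


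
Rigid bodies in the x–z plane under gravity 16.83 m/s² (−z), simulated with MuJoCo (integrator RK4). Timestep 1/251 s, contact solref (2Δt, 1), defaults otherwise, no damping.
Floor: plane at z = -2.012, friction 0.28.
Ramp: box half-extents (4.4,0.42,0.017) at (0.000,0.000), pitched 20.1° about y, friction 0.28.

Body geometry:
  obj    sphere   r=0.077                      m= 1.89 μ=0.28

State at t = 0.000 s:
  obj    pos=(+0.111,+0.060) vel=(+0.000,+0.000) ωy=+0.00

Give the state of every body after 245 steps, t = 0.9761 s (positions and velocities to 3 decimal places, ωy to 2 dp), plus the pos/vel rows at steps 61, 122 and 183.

State at t = 0.9761 s:
  obj    pos=(+1.959,-0.617) vel=(+3.787,-1.386) ωy=+52.36

Key-timestep trajectory:
   step    t(s)  obj.x    obj.z    obj.vx   obj.vz 
     61  0.2430   +0.226  +0.018  +0.943  -0.345
    122  0.4861   +0.569  -0.108  +1.886  -0.690
    183  0.7291   +1.142  -0.318  +2.829  -1.035


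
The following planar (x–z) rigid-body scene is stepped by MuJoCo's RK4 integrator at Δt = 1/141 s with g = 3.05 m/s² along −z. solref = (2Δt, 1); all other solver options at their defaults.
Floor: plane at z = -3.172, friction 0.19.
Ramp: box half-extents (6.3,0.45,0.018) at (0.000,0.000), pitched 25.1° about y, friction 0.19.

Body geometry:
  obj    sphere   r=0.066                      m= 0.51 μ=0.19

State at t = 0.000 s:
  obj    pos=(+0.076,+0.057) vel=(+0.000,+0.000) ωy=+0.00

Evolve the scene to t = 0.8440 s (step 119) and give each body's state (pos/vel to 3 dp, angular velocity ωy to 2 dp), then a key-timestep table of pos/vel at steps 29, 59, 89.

State at t = 0.8440 s:
  obj    pos=(+0.374,-0.083) vel=(+0.706,-0.331) ωy=+11.81

Key-timestep trajectory:
   step    t(s)  obj.x    obj.z    obj.vx   obj.vz 
     29  0.2057   +0.094  +0.049  +0.172  -0.081
     59  0.4184   +0.149  +0.023  +0.350  -0.164
     89  0.6312   +0.243  -0.021  +0.528  -0.247


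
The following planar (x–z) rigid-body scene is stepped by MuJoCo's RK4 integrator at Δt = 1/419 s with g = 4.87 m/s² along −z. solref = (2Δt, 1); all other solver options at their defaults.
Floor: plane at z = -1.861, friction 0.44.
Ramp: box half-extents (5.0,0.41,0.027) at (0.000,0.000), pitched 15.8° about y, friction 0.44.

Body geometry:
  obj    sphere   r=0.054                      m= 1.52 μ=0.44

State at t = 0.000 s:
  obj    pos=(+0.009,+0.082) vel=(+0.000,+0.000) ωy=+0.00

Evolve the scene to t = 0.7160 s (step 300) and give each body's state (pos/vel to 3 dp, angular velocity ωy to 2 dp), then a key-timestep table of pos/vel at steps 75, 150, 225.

State at t = 0.7160 s:
  obj    pos=(+0.243,+0.016) vel=(+0.653,-0.185) ωy=+12.56

Key-timestep trajectory:
   step    t(s)  obj.x    obj.z    obj.vx   obj.vz 
     75  0.1790   +0.024  +0.078  +0.163  -0.046
    150  0.3580   +0.067  +0.065  +0.326  -0.092
    225  0.5370   +0.140  +0.044  +0.489  -0.138


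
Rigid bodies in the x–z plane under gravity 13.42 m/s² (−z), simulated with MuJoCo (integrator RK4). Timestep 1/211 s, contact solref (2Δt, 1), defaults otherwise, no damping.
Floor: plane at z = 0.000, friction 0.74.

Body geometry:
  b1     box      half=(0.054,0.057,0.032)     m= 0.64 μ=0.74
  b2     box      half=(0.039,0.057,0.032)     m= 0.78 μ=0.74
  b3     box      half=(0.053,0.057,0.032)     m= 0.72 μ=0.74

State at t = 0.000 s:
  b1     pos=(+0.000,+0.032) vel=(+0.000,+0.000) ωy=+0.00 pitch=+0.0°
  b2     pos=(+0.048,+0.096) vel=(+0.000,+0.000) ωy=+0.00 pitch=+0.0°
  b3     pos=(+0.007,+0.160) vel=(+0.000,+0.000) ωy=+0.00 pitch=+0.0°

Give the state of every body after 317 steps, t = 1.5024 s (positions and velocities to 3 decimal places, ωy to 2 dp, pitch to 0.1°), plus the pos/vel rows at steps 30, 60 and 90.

State at t = 1.5024 s:
  b1     pos=(+0.000,+0.032) vel=(+0.000,+0.000) ωy=+0.00 pitch=+0.0°
  b2     pos=(+0.048,+0.096) vel=(+0.000,+0.000) ωy=+0.00 pitch=+0.1°
  b3     pos=(-0.123,+0.032) vel=(+0.000,+0.000) ωy=+0.00 pitch=+180.0°

Key-timestep trajectory:
   step    t(s)  b1.x    b1.z    b1.vx   b1.vz   b2.x    b2.z    b2.vx   b2.vz   b3.x    b3.z    b3.vx   b3.vz 
     30  0.1422   +0.000  +0.032  +0.000  +0.000   +0.048  +0.096  +0.001  +0.000   +0.002  +0.159  -0.092  -0.021
     60  0.2844   +0.000  +0.032  +0.000  +0.000   +0.048  +0.096  +0.000  +0.000   -0.027  +0.127  -0.269  -0.781
     90  0.4265   +0.000  +0.032  +0.000  +0.000   +0.048  +0.096  +0.000  +0.000   -0.100  +0.094  -0.553  -0.761


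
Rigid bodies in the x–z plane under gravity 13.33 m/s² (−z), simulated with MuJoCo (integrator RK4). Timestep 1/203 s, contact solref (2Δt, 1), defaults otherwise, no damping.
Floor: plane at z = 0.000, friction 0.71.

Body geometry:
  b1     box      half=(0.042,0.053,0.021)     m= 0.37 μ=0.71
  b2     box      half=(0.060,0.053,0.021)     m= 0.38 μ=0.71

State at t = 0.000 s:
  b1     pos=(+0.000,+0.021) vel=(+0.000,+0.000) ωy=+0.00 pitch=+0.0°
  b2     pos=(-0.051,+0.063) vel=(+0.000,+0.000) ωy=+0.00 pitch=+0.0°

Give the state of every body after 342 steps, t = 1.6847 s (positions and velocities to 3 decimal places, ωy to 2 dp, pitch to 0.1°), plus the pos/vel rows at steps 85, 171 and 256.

State at t = 1.6847 s:
  b1     pos=(+0.001,+0.021) vel=(+0.001,+0.000) ωy=+0.00 pitch=+0.0°
  b2     pos=(-0.062,+0.053) vel=(+0.000,-0.001) ωy=+0.01 pitch=-36.7°

Key-timestep trajectory:
   step    t(s)  b1.x    b1.z    b1.vx   b1.vz   b2.x    b2.z    b2.vx   b2.vz 
     85  0.4187   +0.000  +0.021  +0.001  +0.000   -0.061  +0.053  +0.000  -0.001
    171  0.8424   +0.000  +0.021  +0.001  +0.000   -0.061  +0.053  +0.000  -0.001
    256  1.2611   +0.001  +0.021  +0.001  +0.000   -0.062  +0.053  +0.000  -0.001


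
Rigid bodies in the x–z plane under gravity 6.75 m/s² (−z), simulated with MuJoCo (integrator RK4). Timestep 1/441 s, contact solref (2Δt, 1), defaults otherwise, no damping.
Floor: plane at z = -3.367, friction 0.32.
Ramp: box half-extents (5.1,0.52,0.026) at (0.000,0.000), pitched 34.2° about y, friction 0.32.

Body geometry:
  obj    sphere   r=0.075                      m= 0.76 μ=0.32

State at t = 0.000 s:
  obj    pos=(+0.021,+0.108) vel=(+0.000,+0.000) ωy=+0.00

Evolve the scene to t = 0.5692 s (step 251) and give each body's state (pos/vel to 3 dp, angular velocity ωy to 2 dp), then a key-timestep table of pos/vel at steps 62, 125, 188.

State at t = 0.5692 s:
  obj    pos=(+0.384,-0.139) vel=(+1.276,-0.867) ωy=+20.56

Key-timestep trajectory:
   step    t(s)  obj.x    obj.z    obj.vx   obj.vz 
     62  0.1406   +0.043  +0.093  +0.315  -0.214
    125  0.2834   +0.111  +0.047  +0.635  -0.432
    188  0.4263   +0.225  -0.031  +0.956  -0.649


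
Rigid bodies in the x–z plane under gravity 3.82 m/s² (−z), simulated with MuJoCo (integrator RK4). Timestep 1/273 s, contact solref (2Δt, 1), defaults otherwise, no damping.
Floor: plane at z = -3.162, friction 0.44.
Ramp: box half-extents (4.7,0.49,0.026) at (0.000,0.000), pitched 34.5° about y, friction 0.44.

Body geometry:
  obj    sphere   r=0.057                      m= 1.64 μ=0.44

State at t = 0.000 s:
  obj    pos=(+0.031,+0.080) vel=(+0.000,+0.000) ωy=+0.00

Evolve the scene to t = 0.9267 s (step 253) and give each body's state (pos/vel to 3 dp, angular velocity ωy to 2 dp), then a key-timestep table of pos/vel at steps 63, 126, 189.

State at t = 0.9267 s:
  obj    pos=(+0.578,-0.296) vel=(+1.180,-0.811) ωy=+25.12

Key-timestep trajectory:
   step    t(s)  obj.x    obj.z    obj.vx   obj.vz 
     63  0.2308   +0.065  +0.056  +0.294  -0.202
    126  0.4615   +0.167  -0.014  +0.588  -0.404
    189  0.6923   +0.336  -0.130  +0.882  -0.606


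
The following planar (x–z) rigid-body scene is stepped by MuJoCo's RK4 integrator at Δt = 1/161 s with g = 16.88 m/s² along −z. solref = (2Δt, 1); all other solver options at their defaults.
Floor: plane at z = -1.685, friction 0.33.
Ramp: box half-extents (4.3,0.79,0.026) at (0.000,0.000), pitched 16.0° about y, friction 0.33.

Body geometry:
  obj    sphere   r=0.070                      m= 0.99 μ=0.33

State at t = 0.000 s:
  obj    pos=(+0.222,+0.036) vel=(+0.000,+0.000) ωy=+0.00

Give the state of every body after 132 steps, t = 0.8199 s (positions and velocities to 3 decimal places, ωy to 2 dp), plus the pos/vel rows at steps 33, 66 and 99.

State at t = 0.8199 s:
  obj    pos=(+1.296,-0.272) vel=(+2.619,-0.751) ωy=+38.92

Key-timestep trajectory:
   step    t(s)  obj.x    obj.z    obj.vx   obj.vz 
     33  0.2050   +0.289  +0.017  +0.655  -0.188
     66  0.4099   +0.491  -0.041  +1.310  -0.376
     99  0.6149   +0.826  -0.137  +1.965  -0.563


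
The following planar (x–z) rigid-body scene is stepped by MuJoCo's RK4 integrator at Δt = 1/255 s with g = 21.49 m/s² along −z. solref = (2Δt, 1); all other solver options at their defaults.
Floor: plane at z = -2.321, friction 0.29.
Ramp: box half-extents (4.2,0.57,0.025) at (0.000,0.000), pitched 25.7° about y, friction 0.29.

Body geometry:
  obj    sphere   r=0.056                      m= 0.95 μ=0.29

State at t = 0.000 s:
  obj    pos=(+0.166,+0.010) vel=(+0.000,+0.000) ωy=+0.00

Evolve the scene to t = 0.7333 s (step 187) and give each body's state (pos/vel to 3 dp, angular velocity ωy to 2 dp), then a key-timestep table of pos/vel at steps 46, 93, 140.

State at t = 0.7333 s:
  obj    pos=(+1.779,-0.766) vel=(+4.399,-2.117) ωy=+87.16

Key-timestep trajectory:
   step    t(s)  obj.x    obj.z    obj.vx   obj.vz 
     46  0.1804   +0.264  -0.037  +1.082  -0.521
     93  0.3647   +0.565  -0.182  +2.188  -1.053
    140  0.5490   +1.070  -0.425  +3.293  -1.585


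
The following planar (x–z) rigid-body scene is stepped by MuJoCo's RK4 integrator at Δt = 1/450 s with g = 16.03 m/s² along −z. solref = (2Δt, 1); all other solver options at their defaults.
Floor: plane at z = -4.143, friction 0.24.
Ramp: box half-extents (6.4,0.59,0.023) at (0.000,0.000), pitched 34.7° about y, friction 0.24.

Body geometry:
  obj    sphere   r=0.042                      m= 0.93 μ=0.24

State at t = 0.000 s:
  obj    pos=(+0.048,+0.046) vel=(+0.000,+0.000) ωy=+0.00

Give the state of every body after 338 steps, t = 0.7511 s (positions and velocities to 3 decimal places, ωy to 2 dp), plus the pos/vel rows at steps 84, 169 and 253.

State at t = 0.7511 s:
  obj    pos=(+1.560,-1.001) vel=(+4.025,-2.787) ωy=+116.55

Key-timestep trajectory:
   step    t(s)  obj.x    obj.z    obj.vx   obj.vz 
     84  0.1867   +0.141  -0.019  +1.001  -0.693
    169  0.3756   +0.426  -0.216  +2.013  -1.394
    253  0.5622   +0.895  -0.541  +3.013  -2.086


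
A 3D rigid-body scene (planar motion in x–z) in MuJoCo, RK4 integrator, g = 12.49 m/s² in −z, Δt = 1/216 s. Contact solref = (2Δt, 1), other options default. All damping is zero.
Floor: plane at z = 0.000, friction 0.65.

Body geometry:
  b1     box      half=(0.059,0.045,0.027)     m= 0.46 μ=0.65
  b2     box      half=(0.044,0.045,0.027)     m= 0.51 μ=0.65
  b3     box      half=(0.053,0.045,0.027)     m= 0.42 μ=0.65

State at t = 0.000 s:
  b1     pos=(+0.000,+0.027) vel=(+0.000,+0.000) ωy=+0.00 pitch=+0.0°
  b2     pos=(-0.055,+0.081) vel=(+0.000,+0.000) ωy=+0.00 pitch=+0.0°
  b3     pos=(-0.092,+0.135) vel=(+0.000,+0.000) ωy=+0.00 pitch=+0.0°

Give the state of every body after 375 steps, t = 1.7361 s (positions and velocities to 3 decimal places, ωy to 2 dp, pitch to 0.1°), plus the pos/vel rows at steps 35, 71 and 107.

State at t = 1.7361 s:
  b1     pos=(+0.000,+0.027) vel=(+0.000,+0.000) ωy=+0.00 pitch=+0.0°
  b2     pos=(-0.095,+0.044) vel=(+0.000,+0.000) ωy=+0.00 pitch=-90.0°
  b3     pos=(-0.266,+0.027) vel=(+0.000,+0.000) ωy=+0.00 pitch=+180.0°

Key-timestep trajectory:
   step    t(s)  b1.x    b1.z    b1.vx   b1.vz   b2.x    b2.z    b2.vx   b2.vz   b3.x    b3.z    b3.vx   b3.vz 
     35  0.1620   +0.000  +0.027  +0.001  +0.000   -0.070  +0.079  -0.218  -0.096   -0.130  +0.105  -0.456  -0.613
     71  0.3287   +0.000  +0.027  +0.000  +0.000   -0.102  +0.048  +0.021  -0.008   -0.198  +0.058  -0.227  +0.057
    107  0.4954   +0.000  +0.027  +0.000  +0.000   -0.095  +0.044  +0.052  -0.018   -0.232  +0.056  -0.300  -0.105


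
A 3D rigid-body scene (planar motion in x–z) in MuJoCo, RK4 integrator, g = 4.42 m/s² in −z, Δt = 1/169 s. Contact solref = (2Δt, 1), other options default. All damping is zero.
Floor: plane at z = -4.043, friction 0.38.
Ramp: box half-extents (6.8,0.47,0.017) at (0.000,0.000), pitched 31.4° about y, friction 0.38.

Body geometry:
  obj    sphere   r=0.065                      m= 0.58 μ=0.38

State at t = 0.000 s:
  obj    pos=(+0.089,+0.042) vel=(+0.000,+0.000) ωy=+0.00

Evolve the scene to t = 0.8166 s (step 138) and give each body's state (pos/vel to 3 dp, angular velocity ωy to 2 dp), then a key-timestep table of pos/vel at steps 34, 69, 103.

State at t = 0.8166 s:
  obj    pos=(+0.557,-0.244) vel=(+1.147,-0.700) ωy=+20.66

Key-timestep trajectory:
   step    t(s)  obj.x    obj.z    obj.vx   obj.vz 
     34  0.2012   +0.117  +0.024  +0.283  -0.172
     69  0.4083   +0.206  -0.030  +0.573  -0.350
    103  0.6095   +0.350  -0.117  +0.856  -0.522


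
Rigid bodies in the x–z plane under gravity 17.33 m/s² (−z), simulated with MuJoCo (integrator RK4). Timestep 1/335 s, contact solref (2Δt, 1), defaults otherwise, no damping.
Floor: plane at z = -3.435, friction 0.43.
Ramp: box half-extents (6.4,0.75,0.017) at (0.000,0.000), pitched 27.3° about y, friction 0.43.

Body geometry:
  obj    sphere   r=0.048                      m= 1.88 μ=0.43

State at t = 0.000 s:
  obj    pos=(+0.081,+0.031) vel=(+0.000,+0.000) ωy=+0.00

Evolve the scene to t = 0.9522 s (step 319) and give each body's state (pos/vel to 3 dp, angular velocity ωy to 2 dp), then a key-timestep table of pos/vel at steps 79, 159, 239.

State at t = 0.9522 s:
  obj    pos=(+2.369,-1.149) vel=(+4.804,-2.480) ωy=+112.62

Key-timestep trajectory:
   step    t(s)  obj.x    obj.z    obj.vx   obj.vz 
     79  0.2358   +0.221  -0.041  +1.190  -0.614
    159  0.4746   +0.649  -0.262  +2.395  -1.236
    239  0.7134   +1.365  -0.631  +3.599  -1.858


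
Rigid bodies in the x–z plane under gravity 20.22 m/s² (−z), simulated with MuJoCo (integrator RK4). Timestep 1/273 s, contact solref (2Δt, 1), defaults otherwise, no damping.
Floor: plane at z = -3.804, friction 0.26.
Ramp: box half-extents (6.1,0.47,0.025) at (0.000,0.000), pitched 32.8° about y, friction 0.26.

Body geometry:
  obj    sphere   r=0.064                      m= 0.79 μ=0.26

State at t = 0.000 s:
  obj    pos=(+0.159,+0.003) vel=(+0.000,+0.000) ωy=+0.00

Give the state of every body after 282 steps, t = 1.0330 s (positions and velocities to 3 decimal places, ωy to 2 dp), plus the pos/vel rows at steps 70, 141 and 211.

State at t = 1.0330 s:
  obj    pos=(+3.668,-2.258) vel=(+6.794,-4.378) ωy=+126.25

Key-timestep trajectory:
   step    t(s)  obj.x    obj.z    obj.vx   obj.vz 
     70  0.2564   +0.375  -0.136  +1.687  -1.087
    141  0.5165   +1.037  -0.562  +3.397  -2.189
    211  0.7729   +2.124  -1.263  +5.083  -3.276


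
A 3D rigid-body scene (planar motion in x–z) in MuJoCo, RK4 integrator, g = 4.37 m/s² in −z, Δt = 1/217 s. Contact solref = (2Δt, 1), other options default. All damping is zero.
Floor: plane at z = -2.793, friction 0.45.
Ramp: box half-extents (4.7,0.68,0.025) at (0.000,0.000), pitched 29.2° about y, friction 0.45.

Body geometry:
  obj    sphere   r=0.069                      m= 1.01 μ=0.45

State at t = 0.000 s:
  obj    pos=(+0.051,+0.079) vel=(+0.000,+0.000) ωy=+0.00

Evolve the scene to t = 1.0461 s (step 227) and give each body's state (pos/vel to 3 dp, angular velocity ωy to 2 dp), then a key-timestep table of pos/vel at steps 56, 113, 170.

State at t = 1.0461 s:
  obj    pos=(+0.778,-0.327) vel=(+1.391,-0.777) ωy=+23.08

Key-timestep trajectory:
   step    t(s)  obj.x    obj.z    obj.vx   obj.vz 
     56  0.2581   +0.095  +0.054  +0.343  -0.192
    113  0.5207   +0.231  -0.022  +0.692  -0.387
    170  0.7834   +0.459  -0.149  +1.041  -0.582


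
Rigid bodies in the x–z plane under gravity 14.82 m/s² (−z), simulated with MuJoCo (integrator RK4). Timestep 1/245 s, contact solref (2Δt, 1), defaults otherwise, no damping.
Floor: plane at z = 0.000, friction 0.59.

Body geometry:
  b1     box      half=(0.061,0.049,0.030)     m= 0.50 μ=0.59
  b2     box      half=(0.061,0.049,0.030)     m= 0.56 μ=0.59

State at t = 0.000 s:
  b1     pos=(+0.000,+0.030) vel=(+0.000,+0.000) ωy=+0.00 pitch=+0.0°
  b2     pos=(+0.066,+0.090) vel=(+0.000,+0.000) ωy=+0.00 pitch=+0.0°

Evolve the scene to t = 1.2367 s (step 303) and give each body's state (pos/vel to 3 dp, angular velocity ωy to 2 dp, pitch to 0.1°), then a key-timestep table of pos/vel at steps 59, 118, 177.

State at t = 1.2367 s:
  b1     pos=(+0.000,+0.030) vel=(+0.000,+0.000) ωy=+0.00 pitch=+0.0°
  b2     pos=(+0.125,+0.061) vel=(+0.000,+0.000) ωy=+0.00 pitch=+90.0°

Key-timestep trajectory:
   step    t(s)  b1.x    b1.z    b1.vx   b1.vz   b2.x    b2.z    b2.vx   b2.vz 
     59  0.2408   +0.000  +0.030  +0.000  +0.000   +0.105  +0.067  +0.386  -0.036
    118  0.4816   +0.000  +0.030  +0.000  +0.000   +0.145  +0.067  -0.066  -0.010
    177  0.7224   +0.000  +0.030  +0.000  +0.000   +0.124  +0.061  +0.235  -0.104


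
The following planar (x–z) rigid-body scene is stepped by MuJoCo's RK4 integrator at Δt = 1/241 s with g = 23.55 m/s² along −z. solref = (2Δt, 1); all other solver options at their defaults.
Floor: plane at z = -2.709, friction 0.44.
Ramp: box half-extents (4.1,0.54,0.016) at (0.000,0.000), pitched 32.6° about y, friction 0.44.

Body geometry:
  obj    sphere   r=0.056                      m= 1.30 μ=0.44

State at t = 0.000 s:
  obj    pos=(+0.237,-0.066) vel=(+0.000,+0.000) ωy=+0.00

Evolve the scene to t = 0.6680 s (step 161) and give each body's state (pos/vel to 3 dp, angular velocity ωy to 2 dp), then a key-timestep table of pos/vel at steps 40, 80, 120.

State at t = 0.6680 s:
  obj    pos=(+1.941,-1.156) vel=(+5.100,-3.262) ωy=+108.10

Key-timestep trajectory:
   step    t(s)  obj.x    obj.z    obj.vx   obj.vz 
     40  0.1660   +0.342  -0.133  +1.267  -0.811
     80  0.3320   +0.658  -0.335  +2.535  -1.621
    120  0.4979   +1.184  -0.671  +3.802  -2.431


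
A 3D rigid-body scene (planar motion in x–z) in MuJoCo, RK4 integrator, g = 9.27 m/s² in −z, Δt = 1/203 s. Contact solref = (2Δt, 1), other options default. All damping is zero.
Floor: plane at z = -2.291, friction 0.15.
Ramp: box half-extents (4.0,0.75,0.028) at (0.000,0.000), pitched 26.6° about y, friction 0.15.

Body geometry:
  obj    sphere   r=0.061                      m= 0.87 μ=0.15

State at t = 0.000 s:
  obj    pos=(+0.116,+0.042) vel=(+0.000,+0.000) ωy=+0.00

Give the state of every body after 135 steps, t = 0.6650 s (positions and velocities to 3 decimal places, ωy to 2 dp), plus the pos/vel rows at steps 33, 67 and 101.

State at t = 0.6650 s:
  obj    pos=(+0.702,-0.252) vel=(+1.763,-0.883) ωy=+32.31

Key-timestep trajectory:
   step    t(s)  obj.x    obj.z    obj.vx   obj.vz 
     33  0.1626   +0.151  +0.024  +0.431  -0.216
     67  0.3300   +0.260  -0.031  +0.875  -0.438
    101  0.4975   +0.444  -0.123  +1.319  -0.661


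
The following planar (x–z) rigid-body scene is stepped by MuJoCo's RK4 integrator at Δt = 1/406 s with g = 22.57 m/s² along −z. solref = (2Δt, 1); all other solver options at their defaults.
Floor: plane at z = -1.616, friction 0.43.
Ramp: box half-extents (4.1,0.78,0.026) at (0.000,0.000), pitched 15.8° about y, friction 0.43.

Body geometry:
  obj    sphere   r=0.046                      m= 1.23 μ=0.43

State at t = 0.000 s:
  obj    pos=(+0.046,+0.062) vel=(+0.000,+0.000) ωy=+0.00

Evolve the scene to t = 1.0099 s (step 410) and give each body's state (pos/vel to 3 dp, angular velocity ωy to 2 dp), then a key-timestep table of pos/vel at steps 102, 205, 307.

State at t = 1.0099 s:
  obj    pos=(+2.200,-0.548) vel=(+4.265,-1.207) ωy=+96.36

Key-timestep trajectory:
   step    t(s)  obj.x    obj.z    obj.vx   obj.vz 
    102  0.2512   +0.179  +0.024  +1.061  -0.300
    205  0.5049   +0.584  -0.091  +2.133  -0.603
    307  0.7562   +1.254  -0.280  +3.194  -0.904


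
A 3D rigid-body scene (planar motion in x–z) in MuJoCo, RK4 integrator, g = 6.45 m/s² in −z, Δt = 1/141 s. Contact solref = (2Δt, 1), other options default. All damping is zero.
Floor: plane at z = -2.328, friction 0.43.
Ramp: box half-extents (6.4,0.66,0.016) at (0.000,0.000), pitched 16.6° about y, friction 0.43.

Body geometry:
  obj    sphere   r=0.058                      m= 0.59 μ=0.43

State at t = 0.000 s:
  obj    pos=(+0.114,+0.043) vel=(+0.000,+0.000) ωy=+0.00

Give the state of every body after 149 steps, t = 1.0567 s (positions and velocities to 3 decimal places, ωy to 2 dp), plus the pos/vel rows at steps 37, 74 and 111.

State at t = 1.0567 s:
  obj    pos=(+0.818,-0.167) vel=(+1.333,-0.397) ωy=+23.98

Key-timestep trajectory:
   step    t(s)  obj.x    obj.z    obj.vx   obj.vz 
     37  0.2624   +0.158  +0.030  +0.331  -0.099
     74  0.5248   +0.288  -0.009  +0.662  -0.197
    111  0.7872   +0.505  -0.073  +0.993  -0.296
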